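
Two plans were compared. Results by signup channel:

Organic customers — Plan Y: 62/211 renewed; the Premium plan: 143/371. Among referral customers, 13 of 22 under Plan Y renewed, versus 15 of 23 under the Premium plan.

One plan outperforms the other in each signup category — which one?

the Premium plan

Organic: Plan Y 62/211 = 29.4%, the Premium plan 143/371 = 38.5% → the Premium plan
Referral: Plan Y 13/22 = 59.1%, the Premium plan 15/23 = 65.2% → the Premium plan
The Premium plan has the higher rate in both groups.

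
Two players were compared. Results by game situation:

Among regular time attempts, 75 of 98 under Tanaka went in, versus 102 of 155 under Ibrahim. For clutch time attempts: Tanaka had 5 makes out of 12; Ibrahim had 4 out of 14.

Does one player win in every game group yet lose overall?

Regular time: Tanaka 75/98 = 76.5%, Ibrahim 102/155 = 65.8% → Tanaka
Clutch time: Tanaka 5/12 = 41.7%, Ibrahim 4/14 = 28.6% → Tanaka
Overall: Tanaka 80/110 = 72.7%, Ibrahim 106/169 = 62.7% → Tanaka
Tanaka wins overall and in every game group — no reversal.

No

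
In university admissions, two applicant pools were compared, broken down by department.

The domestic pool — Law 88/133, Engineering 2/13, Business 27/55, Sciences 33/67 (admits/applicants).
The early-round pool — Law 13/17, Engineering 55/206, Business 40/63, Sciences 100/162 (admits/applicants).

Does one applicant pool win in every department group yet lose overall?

Yes

Law: the domestic pool 88/133 = 66.2%, the early-round pool 13/17 = 76.5% → the early-round pool
Engineering: the domestic pool 2/13 = 15.4%, the early-round pool 55/206 = 26.7% → the early-round pool
Business: the domestic pool 27/55 = 49.1%, the early-round pool 40/63 = 63.5% → the early-round pool
Sciences: the domestic pool 33/67 = 49.3%, the early-round pool 100/162 = 61.7% → the early-round pool
Overall: the domestic pool 150/268 = 56.0%, the early-round pool 208/448 = 46.4% → the domestic pool
The early-round pool wins each department group but the domestic pool wins overall — the comparison reverses. The early-round pool's applicants skew toward Engineering, which has a lower base rate.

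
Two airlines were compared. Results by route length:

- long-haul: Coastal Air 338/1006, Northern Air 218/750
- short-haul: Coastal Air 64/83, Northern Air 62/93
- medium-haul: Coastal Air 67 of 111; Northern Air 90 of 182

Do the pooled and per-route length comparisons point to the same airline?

Yes

Long-haul: Coastal Air 338/1006 = 33.6%, Northern Air 218/750 = 29.1% → Coastal Air
Short-haul: Coastal Air 64/83 = 77.1%, Northern Air 62/93 = 66.7% → Coastal Air
Medium-haul: Coastal Air 67/111 = 60.4%, Northern Air 90/182 = 49.5% → Coastal Air
Overall: Coastal Air 469/1200 = 39.1%, Northern Air 370/1025 = 36.1% → Coastal Air
Coastal Air wins overall and in every route group — no reversal.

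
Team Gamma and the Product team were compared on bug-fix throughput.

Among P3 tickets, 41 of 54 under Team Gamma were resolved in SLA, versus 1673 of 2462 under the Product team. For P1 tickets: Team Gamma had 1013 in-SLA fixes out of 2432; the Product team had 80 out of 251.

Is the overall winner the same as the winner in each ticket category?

P3: Team Gamma 41/54 = 75.9%, the Product team 1673/2462 = 68.0% → Team Gamma
P1: Team Gamma 1013/2432 = 41.7%, the Product team 80/251 = 31.9% → Team Gamma
Overall: Team Gamma 1054/2486 = 42.4%, the Product team 1753/2713 = 64.6% → the Product team
Team Gamma wins each ticket group but the Product team wins overall — the comparison reverses. Team Gamma's tickets skew toward P1, which has a lower base rate.

No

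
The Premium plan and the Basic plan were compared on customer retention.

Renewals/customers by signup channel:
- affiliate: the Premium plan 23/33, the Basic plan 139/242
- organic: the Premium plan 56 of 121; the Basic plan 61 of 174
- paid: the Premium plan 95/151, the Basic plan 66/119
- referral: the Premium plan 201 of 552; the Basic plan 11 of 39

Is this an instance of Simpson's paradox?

Yes

Affiliate: the Premium plan 23/33 = 69.7%, the Basic plan 139/242 = 57.4% → the Premium plan
Organic: the Premium plan 56/121 = 46.3%, the Basic plan 61/174 = 35.1% → the Premium plan
Paid: the Premium plan 95/151 = 62.9%, the Basic plan 66/119 = 55.5% → the Premium plan
Referral: the Premium plan 201/552 = 36.4%, the Basic plan 11/39 = 28.2% → the Premium plan
Overall: the Premium plan 375/857 = 43.8%, the Basic plan 277/574 = 48.3% → the Basic plan
The Premium plan wins each signup group but the Basic plan wins overall — the comparison reverses. The Premium plan's customers skew toward referral, which has a lower base rate.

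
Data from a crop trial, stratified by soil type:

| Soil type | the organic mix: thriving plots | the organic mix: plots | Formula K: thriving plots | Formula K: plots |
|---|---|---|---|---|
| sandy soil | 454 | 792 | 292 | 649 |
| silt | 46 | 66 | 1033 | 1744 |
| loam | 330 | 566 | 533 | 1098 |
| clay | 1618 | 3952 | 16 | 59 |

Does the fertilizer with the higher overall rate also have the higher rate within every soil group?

Sandy soil: the organic mix 454/792 = 57.3%, Formula K 292/649 = 45.0% → the organic mix
Silt: the organic mix 46/66 = 69.7%, Formula K 1033/1744 = 59.2% → the organic mix
Loam: the organic mix 330/566 = 58.3%, Formula K 533/1098 = 48.5% → the organic mix
Clay: the organic mix 1618/3952 = 40.9%, Formula K 16/59 = 27.1% → the organic mix
Overall: the organic mix 2448/5376 = 45.5%, Formula K 1874/3550 = 52.8% → Formula K
The organic mix wins each soil group but Formula K wins overall — the comparison reverses. The organic mix's plots skew toward clay, which has a lower base rate.

No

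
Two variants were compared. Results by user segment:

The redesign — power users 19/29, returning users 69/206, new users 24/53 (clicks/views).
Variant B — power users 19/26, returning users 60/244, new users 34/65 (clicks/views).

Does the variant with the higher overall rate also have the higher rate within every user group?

Power users: the redesign 19/29 = 65.5%, Variant B 19/26 = 73.1% → Variant B
Returning users: the redesign 69/206 = 33.5%, Variant B 60/244 = 24.6% → the redesign
New users: the redesign 24/53 = 45.3%, Variant B 34/65 = 52.3% → Variant B
Overall: the redesign 112/288 = 38.9%, Variant B 113/335 = 33.7% → the redesign
Neither sweeps: the redesign wins 1 of 3 groups, Variant B wins 2. The redesign wins overall but not every group — no Simpson reversal.

No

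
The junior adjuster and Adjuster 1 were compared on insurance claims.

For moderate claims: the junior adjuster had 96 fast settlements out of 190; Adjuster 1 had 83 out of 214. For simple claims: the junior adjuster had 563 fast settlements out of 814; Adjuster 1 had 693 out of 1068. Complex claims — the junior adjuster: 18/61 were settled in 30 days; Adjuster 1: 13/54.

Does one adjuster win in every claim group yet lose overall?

No

Moderate: the junior adjuster 96/190 = 50.5%, Adjuster 1 83/214 = 38.8% → the junior adjuster
Simple: the junior adjuster 563/814 = 69.2%, Adjuster 1 693/1068 = 64.9% → the junior adjuster
Complex: the junior adjuster 18/61 = 29.5%, Adjuster 1 13/54 = 24.1% → the junior adjuster
Overall: the junior adjuster 677/1065 = 63.6%, Adjuster 1 789/1336 = 59.1% → the junior adjuster
The junior adjuster wins overall and in every claim group — no reversal.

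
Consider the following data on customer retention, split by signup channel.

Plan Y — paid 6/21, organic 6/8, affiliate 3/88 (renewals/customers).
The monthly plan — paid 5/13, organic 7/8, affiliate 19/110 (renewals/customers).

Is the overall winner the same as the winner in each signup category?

Yes

Paid: Plan Y 6/21 = 28.6%, the monthly plan 5/13 = 38.5% → the monthly plan
Organic: Plan Y 6/8 = 75.0%, the monthly plan 7/8 = 87.5% → the monthly plan
Affiliate: Plan Y 3/88 = 3.4%, the monthly plan 19/110 = 17.3% → the monthly plan
Overall: Plan Y 15/117 = 12.8%, the monthly plan 31/131 = 23.7% → the monthly plan
The monthly plan wins overall and in every signup group — no reversal.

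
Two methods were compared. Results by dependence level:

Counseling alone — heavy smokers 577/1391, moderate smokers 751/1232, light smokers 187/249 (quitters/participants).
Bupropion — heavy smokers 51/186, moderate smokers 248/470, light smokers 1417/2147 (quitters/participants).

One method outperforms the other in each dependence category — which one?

Heavy smokers: counseling alone 577/1391 = 41.5%, bupropion 51/186 = 27.4% → counseling alone
Moderate smokers: counseling alone 751/1232 = 61.0%, bupropion 248/470 = 52.8% → counseling alone
Light smokers: counseling alone 187/249 = 75.1%, bupropion 1417/2147 = 66.0% → counseling alone
Counseling alone has the higher rate in all 3 groups.

counseling alone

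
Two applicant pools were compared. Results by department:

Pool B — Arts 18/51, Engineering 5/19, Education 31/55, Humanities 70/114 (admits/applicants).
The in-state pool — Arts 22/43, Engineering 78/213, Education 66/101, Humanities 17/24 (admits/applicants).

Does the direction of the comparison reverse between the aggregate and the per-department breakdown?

Arts: Pool B 18/51 = 35.3%, the in-state pool 22/43 = 51.2% → the in-state pool
Engineering: Pool B 5/19 = 26.3%, the in-state pool 78/213 = 36.6% → the in-state pool
Education: Pool B 31/55 = 56.4%, the in-state pool 66/101 = 65.3% → the in-state pool
Humanities: Pool B 70/114 = 61.4%, the in-state pool 17/24 = 70.8% → the in-state pool
Overall: Pool B 124/239 = 51.9%, the in-state pool 183/381 = 48.0% → Pool B
The in-state pool wins each department group but Pool B wins overall — the comparison reverses. The in-state pool's applicants skew toward Engineering, which has a lower base rate.

Yes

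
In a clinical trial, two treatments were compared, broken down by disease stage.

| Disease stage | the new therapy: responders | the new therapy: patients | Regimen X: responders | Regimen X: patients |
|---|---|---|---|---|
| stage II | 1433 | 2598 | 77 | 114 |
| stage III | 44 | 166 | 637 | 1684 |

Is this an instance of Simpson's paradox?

Yes

Stage II: the new therapy 1433/2598 = 55.2%, Regimen X 77/114 = 67.5% → Regimen X
Stage III: the new therapy 44/166 = 26.5%, Regimen X 637/1684 = 37.8% → Regimen X
Overall: the new therapy 1477/2764 = 53.4%, Regimen X 714/1798 = 39.7% → the new therapy
Regimen X wins each disease group but the new therapy wins overall — the comparison reverses. Regimen X's patients skew toward stage III, which has a lower base rate.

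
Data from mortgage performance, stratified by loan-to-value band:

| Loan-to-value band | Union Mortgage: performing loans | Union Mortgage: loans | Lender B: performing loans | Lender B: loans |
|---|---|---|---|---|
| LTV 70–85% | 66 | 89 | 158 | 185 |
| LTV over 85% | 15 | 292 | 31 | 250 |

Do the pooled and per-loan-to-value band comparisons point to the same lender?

Yes

LTV 70–85%: Union Mortgage 66/89 = 74.2%, Lender B 158/185 = 85.4% → Lender B
LTV over 85%: Union Mortgage 15/292 = 5.1%, Lender B 31/250 = 12.4% → Lender B
Overall: Union Mortgage 81/381 = 21.3%, Lender B 189/435 = 43.4% → Lender B
Lender B wins overall and in every loan-to-value group — no reversal.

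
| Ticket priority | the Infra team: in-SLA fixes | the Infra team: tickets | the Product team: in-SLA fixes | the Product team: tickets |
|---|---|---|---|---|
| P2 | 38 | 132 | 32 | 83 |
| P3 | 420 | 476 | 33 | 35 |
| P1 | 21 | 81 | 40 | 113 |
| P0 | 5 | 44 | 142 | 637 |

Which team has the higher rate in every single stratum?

P2: the Infra team 38/132 = 28.8%, the Product team 32/83 = 38.6% → the Product team
P3: the Infra team 420/476 = 88.2%, the Product team 33/35 = 94.3% → the Product team
P1: the Infra team 21/81 = 25.9%, the Product team 40/113 = 35.4% → the Product team
P0: the Infra team 5/44 = 11.4%, the Product team 142/637 = 22.3% → the Product team
The Product team has the higher rate in all 4 groups.

the Product team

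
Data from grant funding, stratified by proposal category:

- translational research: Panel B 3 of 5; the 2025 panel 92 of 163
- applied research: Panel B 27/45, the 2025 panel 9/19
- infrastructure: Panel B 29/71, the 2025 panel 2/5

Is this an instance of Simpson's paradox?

Translational research: Panel B 3/5 = 60.0%, the 2025 panel 92/163 = 56.4% → Panel B
Applied research: Panel B 27/45 = 60.0%, the 2025 panel 9/19 = 47.4% → Panel B
Infrastructure: Panel B 29/71 = 40.8%, the 2025 panel 2/5 = 40.0% → Panel B
Overall: Panel B 59/121 = 48.8%, the 2025 panel 103/187 = 55.1% → the 2025 panel
Panel B wins each proposal group but the 2025 panel wins overall — the comparison reverses. Panel B's proposals skew toward infrastructure, which has a lower base rate.

Yes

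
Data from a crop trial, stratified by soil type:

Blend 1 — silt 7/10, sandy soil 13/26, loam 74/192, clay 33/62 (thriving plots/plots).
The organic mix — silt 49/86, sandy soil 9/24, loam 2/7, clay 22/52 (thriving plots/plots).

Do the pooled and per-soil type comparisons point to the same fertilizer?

Silt: Blend 1 7/10 = 70.0%, the organic mix 49/86 = 57.0% → Blend 1
Sandy soil: Blend 1 13/26 = 50.0%, the organic mix 9/24 = 37.5% → Blend 1
Loam: Blend 1 74/192 = 38.5%, the organic mix 2/7 = 28.6% → Blend 1
Clay: Blend 1 33/62 = 53.2%, the organic mix 22/52 = 42.3% → Blend 1
Overall: Blend 1 127/290 = 43.8%, the organic mix 82/169 = 48.5% → the organic mix
Blend 1 wins each soil group but the organic mix wins overall — the comparison reverses. Blend 1's plots skew toward loam, which has a lower base rate.

No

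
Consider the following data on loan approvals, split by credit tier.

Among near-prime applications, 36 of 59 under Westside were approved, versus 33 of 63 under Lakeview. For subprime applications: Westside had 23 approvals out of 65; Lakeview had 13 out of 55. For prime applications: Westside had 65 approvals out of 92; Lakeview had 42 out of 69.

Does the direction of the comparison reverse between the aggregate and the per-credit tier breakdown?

No

Near-prime: Westside 36/59 = 61.0%, Lakeview 33/63 = 52.4% → Westside
Subprime: Westside 23/65 = 35.4%, Lakeview 13/55 = 23.6% → Westside
Prime: Westside 65/92 = 70.7%, Lakeview 42/69 = 60.9% → Westside
Overall: Westside 124/216 = 57.4%, Lakeview 88/187 = 47.1% → Westside
Westside wins overall and in every credit group — no reversal.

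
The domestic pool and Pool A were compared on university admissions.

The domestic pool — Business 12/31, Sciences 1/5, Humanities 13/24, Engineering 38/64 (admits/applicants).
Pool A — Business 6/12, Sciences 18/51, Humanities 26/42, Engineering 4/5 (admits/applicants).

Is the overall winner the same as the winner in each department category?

No

Business: the domestic pool 12/31 = 38.7%, Pool A 6/12 = 50.0% → Pool A
Sciences: the domestic pool 1/5 = 20.0%, Pool A 18/51 = 35.3% → Pool A
Humanities: the domestic pool 13/24 = 54.2%, Pool A 26/42 = 61.9% → Pool A
Engineering: the domestic pool 38/64 = 59.4%, Pool A 4/5 = 80.0% → Pool A
Overall: the domestic pool 64/124 = 51.6%, Pool A 54/110 = 49.1% → the domestic pool
Pool A wins each department group but the domestic pool wins overall — the comparison reverses. Pool A's applicants skew toward Sciences, which has a lower base rate.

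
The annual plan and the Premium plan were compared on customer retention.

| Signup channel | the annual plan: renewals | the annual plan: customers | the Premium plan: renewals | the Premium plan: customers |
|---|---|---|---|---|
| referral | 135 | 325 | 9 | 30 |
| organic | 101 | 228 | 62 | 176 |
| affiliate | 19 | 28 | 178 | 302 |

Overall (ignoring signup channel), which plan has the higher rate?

Referral: the annual plan 135/325 = 41.5%, the Premium plan 9/30 = 30.0% → the annual plan
Organic: the annual plan 101/228 = 44.3%, the Premium plan 62/176 = 35.2% → the annual plan
Affiliate: the annual plan 19/28 = 67.9%, the Premium plan 178/302 = 58.9% → the annual plan
Overall: the annual plan 255/581 = 43.9%, the Premium plan 249/508 = 49.0% → the Premium plan
(The annual plan wins every signup group but the Premium plan wins overall — the annual plan's customers skew toward the low-rate referral group.)

the Premium plan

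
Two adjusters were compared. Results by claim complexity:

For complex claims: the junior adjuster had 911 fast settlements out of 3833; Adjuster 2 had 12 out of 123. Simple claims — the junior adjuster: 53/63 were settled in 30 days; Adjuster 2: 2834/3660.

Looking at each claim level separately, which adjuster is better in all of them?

the junior adjuster

Complex: the junior adjuster 911/3833 = 23.8%, Adjuster 2 12/123 = 9.8% → the junior adjuster
Simple: the junior adjuster 53/63 = 84.1%, Adjuster 2 2834/3660 = 77.4% → the junior adjuster
The junior adjuster has the higher rate in both groups.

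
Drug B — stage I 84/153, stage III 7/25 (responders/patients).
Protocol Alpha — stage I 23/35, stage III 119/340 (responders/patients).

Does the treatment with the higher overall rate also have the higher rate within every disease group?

Stage I: Drug B 84/153 = 54.9%, Protocol Alpha 23/35 = 65.7% → Protocol Alpha
Stage III: Drug B 7/25 = 28.0%, Protocol Alpha 119/340 = 35.0% → Protocol Alpha
Overall: Drug B 91/178 = 51.1%, Protocol Alpha 142/375 = 37.9% → Drug B
Protocol Alpha wins each disease group but Drug B wins overall — the comparison reverses. Protocol Alpha's patients skew toward stage III, which has a lower base rate.

No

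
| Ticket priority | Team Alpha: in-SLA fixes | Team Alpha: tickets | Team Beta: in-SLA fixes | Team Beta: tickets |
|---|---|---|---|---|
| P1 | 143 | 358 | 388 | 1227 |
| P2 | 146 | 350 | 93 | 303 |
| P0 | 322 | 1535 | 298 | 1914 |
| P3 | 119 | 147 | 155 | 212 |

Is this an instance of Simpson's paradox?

P1: Team Alpha 143/358 = 39.9%, Team Beta 388/1227 = 31.6% → Team Alpha
P2: Team Alpha 146/350 = 41.7%, Team Beta 93/303 = 30.7% → Team Alpha
P0: Team Alpha 322/1535 = 21.0%, Team Beta 298/1914 = 15.6% → Team Alpha
P3: Team Alpha 119/147 = 81.0%, Team Beta 155/212 = 73.1% → Team Alpha
Overall: Team Alpha 730/2390 = 30.5%, Team Beta 934/3656 = 25.5% → Team Alpha
Team Alpha wins overall and in every ticket group — no reversal.

No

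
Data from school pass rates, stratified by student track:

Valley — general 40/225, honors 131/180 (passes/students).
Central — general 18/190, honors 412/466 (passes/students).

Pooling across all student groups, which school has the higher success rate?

Central

General: Valley 40/225 = 17.8%, Central 18/190 = 9.5% → Valley
Honors: Valley 131/180 = 72.8%, Central 412/466 = 88.4% → Central
Overall: Valley 171/405 = 42.2%, Central 430/656 = 65.5% → Central
(Neither sweeps every student group, but Central has the higher pooled rate.)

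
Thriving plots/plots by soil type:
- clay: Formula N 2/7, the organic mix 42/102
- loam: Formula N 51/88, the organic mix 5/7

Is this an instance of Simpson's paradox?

Clay: Formula N 2/7 = 28.6%, the organic mix 42/102 = 41.2% → the organic mix
Loam: Formula N 51/88 = 58.0%, the organic mix 5/7 = 71.4% → the organic mix
Overall: Formula N 53/95 = 55.8%, the organic mix 47/109 = 43.1% → Formula N
The organic mix wins each soil group but Formula N wins overall — the comparison reverses. The organic mix's plots skew toward clay, which has a lower base rate.

Yes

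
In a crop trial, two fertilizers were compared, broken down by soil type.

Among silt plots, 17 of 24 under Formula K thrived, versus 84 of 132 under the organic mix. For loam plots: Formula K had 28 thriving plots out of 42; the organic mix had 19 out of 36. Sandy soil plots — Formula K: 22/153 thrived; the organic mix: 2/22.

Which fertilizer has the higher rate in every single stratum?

Formula K

Silt: Formula K 17/24 = 70.8%, the organic mix 84/132 = 63.6% → Formula K
Loam: Formula K 28/42 = 66.7%, the organic mix 19/36 = 52.8% → Formula K
Sandy soil: Formula K 22/153 = 14.4%, the organic mix 2/22 = 9.1% → Formula K
Formula K has the higher rate in all 3 groups.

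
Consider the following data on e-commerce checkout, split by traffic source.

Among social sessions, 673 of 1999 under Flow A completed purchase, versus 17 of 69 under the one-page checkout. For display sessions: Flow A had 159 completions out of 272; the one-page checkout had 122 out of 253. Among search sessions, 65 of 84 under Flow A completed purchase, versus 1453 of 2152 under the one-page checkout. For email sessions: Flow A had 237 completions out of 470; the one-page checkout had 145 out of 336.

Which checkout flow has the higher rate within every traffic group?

Flow A

Social: Flow A 673/1999 = 33.7%, the one-page checkout 17/69 = 24.6% → Flow A
Display: Flow A 159/272 = 58.5%, the one-page checkout 122/253 = 48.2% → Flow A
Search: Flow A 65/84 = 77.4%, the one-page checkout 1453/2152 = 67.5% → Flow A
Email: Flow A 237/470 = 50.4%, the one-page checkout 145/336 = 43.2% → Flow A
Flow A has the higher rate in all 4 groups.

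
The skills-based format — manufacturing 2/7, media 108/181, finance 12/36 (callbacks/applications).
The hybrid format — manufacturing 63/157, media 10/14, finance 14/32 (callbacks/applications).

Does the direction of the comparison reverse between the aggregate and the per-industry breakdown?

Manufacturing: the skills-based format 2/7 = 28.6%, the hybrid format 63/157 = 40.1% → the hybrid format
Media: the skills-based format 108/181 = 59.7%, the hybrid format 10/14 = 71.4% → the hybrid format
Finance: the skills-based format 12/36 = 33.3%, the hybrid format 14/32 = 43.8% → the hybrid format
Overall: the skills-based format 122/224 = 54.5%, the hybrid format 87/203 = 42.9% → the skills-based format
The hybrid format wins each industry group but the skills-based format wins overall — the comparison reverses. The hybrid format's applications skew toward manufacturing, which has a lower base rate.

Yes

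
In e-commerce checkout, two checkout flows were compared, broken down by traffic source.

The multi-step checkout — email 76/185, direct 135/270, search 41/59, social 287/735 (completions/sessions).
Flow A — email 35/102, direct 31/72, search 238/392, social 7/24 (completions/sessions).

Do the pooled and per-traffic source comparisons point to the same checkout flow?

No

Email: the multi-step checkout 76/185 = 41.1%, Flow A 35/102 = 34.3% → the multi-step checkout
Direct: the multi-step checkout 135/270 = 50.0%, Flow A 31/72 = 43.1% → the multi-step checkout
Search: the multi-step checkout 41/59 = 69.5%, Flow A 238/392 = 60.7% → the multi-step checkout
Social: the multi-step checkout 287/735 = 39.0%, Flow A 7/24 = 29.2% → the multi-step checkout
Overall: the multi-step checkout 539/1249 = 43.2%, Flow A 311/590 = 52.7% → Flow A
The multi-step checkout wins each traffic group but Flow A wins overall — the comparison reverses. The multi-step checkout's sessions skew toward social, which has a lower base rate.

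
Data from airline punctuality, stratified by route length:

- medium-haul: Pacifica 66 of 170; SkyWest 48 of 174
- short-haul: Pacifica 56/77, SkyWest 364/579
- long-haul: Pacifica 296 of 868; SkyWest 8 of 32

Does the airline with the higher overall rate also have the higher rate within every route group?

No

Medium-haul: Pacifica 66/170 = 38.8%, SkyWest 48/174 = 27.6% → Pacifica
Short-haul: Pacifica 56/77 = 72.7%, SkyWest 364/579 = 62.9% → Pacifica
Long-haul: Pacifica 296/868 = 34.1%, SkyWest 8/32 = 25.0% → Pacifica
Overall: Pacifica 418/1115 = 37.5%, SkyWest 420/785 = 53.5% → SkyWest
Pacifica wins each route group but SkyWest wins overall — the comparison reverses. Pacifica's flights skew toward long-haul, which has a lower base rate.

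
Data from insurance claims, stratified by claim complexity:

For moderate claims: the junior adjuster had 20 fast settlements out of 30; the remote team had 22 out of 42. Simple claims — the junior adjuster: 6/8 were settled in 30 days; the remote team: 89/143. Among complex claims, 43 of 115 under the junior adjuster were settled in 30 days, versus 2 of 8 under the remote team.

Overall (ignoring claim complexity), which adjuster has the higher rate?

Moderate: the junior adjuster 20/30 = 66.7%, the remote team 22/42 = 52.4% → the junior adjuster
Simple: the junior adjuster 6/8 = 75.0%, the remote team 89/143 = 62.2% → the junior adjuster
Complex: the junior adjuster 43/115 = 37.4%, the remote team 2/8 = 25.0% → the junior adjuster
Overall: the junior adjuster 69/153 = 45.1%, the remote team 113/193 = 58.5% → the remote team
(The junior adjuster wins every claim group but the remote team wins overall — the junior adjuster's claims skew toward the low-rate complex group.)

the remote team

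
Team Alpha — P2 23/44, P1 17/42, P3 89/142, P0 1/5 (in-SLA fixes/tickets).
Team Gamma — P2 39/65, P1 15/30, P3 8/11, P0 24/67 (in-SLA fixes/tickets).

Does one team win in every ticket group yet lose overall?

P2: Team Alpha 23/44 = 52.3%, Team Gamma 39/65 = 60.0% → Team Gamma
P1: Team Alpha 17/42 = 40.5%, Team Gamma 15/30 = 50.0% → Team Gamma
P3: Team Alpha 89/142 = 62.7%, Team Gamma 8/11 = 72.7% → Team Gamma
P0: Team Alpha 1/5 = 20.0%, Team Gamma 24/67 = 35.8% → Team Gamma
Overall: Team Alpha 130/233 = 55.8%, Team Gamma 86/173 = 49.7% → Team Alpha
Team Gamma wins each ticket group but Team Alpha wins overall — the comparison reverses. Team Gamma's tickets skew toward P0, which has a lower base rate.

Yes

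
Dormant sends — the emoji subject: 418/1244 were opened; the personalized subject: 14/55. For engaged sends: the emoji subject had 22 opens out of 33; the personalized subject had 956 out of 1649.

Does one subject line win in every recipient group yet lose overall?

Dormant: the emoji subject 418/1244 = 33.6%, the personalized subject 14/55 = 25.5% → the emoji subject
Engaged: the emoji subject 22/33 = 66.7%, the personalized subject 956/1649 = 58.0% → the emoji subject
Overall: the emoji subject 440/1277 = 34.5%, the personalized subject 970/1704 = 56.9% → the personalized subject
The emoji subject wins each recipient group but the personalized subject wins overall — the comparison reverses. The emoji subject's sends skew toward dormant, which has a lower base rate.

Yes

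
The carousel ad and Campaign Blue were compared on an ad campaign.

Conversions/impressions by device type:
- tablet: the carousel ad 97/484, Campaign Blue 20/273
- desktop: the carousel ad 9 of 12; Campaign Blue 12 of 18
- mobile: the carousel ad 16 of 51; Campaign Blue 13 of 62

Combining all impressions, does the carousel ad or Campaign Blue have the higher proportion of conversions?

the carousel ad

Tablet: the carousel ad 97/484 = 20.0%, Campaign Blue 20/273 = 7.3% → the carousel ad
Desktop: the carousel ad 9/12 = 75.0%, Campaign Blue 12/18 = 66.7% → the carousel ad
Mobile: the carousel ad 16/51 = 31.4%, Campaign Blue 13/62 = 21.0% → the carousel ad
Overall: the carousel ad 122/547 = 22.3%, Campaign Blue 45/353 = 12.7% → the carousel ad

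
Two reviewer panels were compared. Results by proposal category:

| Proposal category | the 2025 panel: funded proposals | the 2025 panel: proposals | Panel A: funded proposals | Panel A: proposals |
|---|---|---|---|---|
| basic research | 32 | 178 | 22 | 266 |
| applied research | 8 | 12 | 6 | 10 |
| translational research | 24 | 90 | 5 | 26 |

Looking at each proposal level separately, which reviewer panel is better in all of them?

Basic research: the 2025 panel 32/178 = 18.0%, Panel A 22/266 = 8.3% → the 2025 panel
Applied research: the 2025 panel 8/12 = 66.7%, Panel A 6/10 = 60.0% → the 2025 panel
Translational research: the 2025 panel 24/90 = 26.7%, Panel A 5/26 = 19.2% → the 2025 panel
The 2025 panel has the higher rate in all 3 groups.

the 2025 panel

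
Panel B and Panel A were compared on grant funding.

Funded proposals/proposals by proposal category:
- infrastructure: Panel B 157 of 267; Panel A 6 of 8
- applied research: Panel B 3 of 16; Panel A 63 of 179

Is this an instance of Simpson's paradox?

Yes

Infrastructure: Panel B 157/267 = 58.8%, Panel A 6/8 = 75.0% → Panel A
Applied research: Panel B 3/16 = 18.8%, Panel A 63/179 = 35.2% → Panel A
Overall: Panel B 160/283 = 56.5%, Panel A 69/187 = 36.9% → Panel B
Panel A wins each proposal group but Panel B wins overall — the comparison reverses. Panel A's proposals skew toward applied research, which has a lower base rate.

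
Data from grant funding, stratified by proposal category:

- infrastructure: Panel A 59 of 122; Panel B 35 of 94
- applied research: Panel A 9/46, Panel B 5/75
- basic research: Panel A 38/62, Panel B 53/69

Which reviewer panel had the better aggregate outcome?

Infrastructure: Panel A 59/122 = 48.4%, Panel B 35/94 = 37.2% → Panel A
Applied research: Panel A 9/46 = 19.6%, Panel B 5/75 = 6.7% → Panel A
Basic research: Panel A 38/62 = 61.3%, Panel B 53/69 = 76.8% → Panel B
Overall: Panel A 106/230 = 46.1%, Panel B 93/238 = 39.1% → Panel A
(Neither sweeps every proposal group, but Panel A has the higher pooled rate.)

Panel A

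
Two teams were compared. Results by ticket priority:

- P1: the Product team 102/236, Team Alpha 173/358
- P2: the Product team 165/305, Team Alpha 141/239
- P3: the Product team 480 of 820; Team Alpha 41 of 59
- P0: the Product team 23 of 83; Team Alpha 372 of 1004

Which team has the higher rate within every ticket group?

P1: the Product team 102/236 = 43.2%, Team Alpha 173/358 = 48.3% → Team Alpha
P2: the Product team 165/305 = 54.1%, Team Alpha 141/239 = 59.0% → Team Alpha
P3: the Product team 480/820 = 58.5%, Team Alpha 41/59 = 69.5% → Team Alpha
P0: the Product team 23/83 = 27.7%, Team Alpha 372/1004 = 37.1% → Team Alpha
Team Alpha has the higher rate in all 4 groups.

Team Alpha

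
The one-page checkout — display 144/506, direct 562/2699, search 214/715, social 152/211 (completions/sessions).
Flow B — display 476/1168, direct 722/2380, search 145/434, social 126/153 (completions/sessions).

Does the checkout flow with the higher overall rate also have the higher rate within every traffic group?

Yes

Display: the one-page checkout 144/506 = 28.5%, Flow B 476/1168 = 40.8% → Flow B
Direct: the one-page checkout 562/2699 = 20.8%, Flow B 722/2380 = 30.3% → Flow B
Search: the one-page checkout 214/715 = 29.9%, Flow B 145/434 = 33.4% → Flow B
Social: the one-page checkout 152/211 = 72.0%, Flow B 126/153 = 82.4% → Flow B
Overall: the one-page checkout 1072/4131 = 26.0%, Flow B 1469/4135 = 35.5% → Flow B
Flow B wins overall and in every traffic group — no reversal.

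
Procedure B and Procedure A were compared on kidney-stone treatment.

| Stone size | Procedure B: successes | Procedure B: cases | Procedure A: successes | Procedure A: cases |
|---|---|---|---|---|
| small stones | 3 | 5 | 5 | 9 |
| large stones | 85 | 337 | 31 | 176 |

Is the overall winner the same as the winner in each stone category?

Small stones: Procedure B 3/5 = 60.0%, Procedure A 5/9 = 55.6% → Procedure B
Large stones: Procedure B 85/337 = 25.2%, Procedure A 31/176 = 17.6% → Procedure B
Overall: Procedure B 88/342 = 25.7%, Procedure A 36/185 = 19.5% → Procedure B
Procedure B wins overall and in every stone group — no reversal.

Yes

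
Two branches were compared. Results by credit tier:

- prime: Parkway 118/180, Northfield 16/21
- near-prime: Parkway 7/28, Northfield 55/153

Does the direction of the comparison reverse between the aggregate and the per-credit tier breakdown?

Prime: Parkway 118/180 = 65.6%, Northfield 16/21 = 76.2% → Northfield
Near-prime: Parkway 7/28 = 25.0%, Northfield 55/153 = 35.9% → Northfield
Overall: Parkway 125/208 = 60.1%, Northfield 71/174 = 40.8% → Parkway
Northfield wins each credit group but Parkway wins overall — the comparison reverses. Northfield's applications skew toward near-prime, which has a lower base rate.

Yes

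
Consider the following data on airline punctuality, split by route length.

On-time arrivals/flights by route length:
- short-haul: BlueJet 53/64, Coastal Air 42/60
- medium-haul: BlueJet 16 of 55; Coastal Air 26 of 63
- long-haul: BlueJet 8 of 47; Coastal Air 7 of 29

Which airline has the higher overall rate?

Coastal Air

Short-haul: BlueJet 53/64 = 82.8%, Coastal Air 42/60 = 70.0% → BlueJet
Medium-haul: BlueJet 16/55 = 29.1%, Coastal Air 26/63 = 41.3% → Coastal Air
Long-haul: BlueJet 8/47 = 17.0%, Coastal Air 7/29 = 24.1% → Coastal Air
Overall: BlueJet 77/166 = 46.4%, Coastal Air 75/152 = 49.3% → Coastal Air
(Neither sweeps every route group, but Coastal Air has the higher pooled rate.)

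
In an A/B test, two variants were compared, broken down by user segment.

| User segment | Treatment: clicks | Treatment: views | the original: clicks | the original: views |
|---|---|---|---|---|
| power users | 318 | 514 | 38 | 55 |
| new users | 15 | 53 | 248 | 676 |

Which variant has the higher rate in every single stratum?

Power users: Treatment 318/514 = 61.9%, the original 38/55 = 69.1% → the original
New users: Treatment 15/53 = 28.3%, the original 248/676 = 36.7% → the original
The original has the higher rate in both groups.

the original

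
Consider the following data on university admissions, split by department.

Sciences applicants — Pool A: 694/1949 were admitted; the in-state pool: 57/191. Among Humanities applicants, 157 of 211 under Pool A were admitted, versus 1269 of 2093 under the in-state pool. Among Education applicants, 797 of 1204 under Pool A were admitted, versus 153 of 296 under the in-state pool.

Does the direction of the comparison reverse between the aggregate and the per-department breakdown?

Yes

Sciences: Pool A 694/1949 = 35.6%, the in-state pool 57/191 = 29.8% → Pool A
Humanities: Pool A 157/211 = 74.4%, the in-state pool 1269/2093 = 60.6% → Pool A
Education: Pool A 797/1204 = 66.2%, the in-state pool 153/296 = 51.7% → Pool A
Overall: Pool A 1648/3364 = 49.0%, the in-state pool 1479/2580 = 57.3% → the in-state pool
Pool A wins each department group but the in-state pool wins overall — the comparison reverses. Pool A's applicants skew toward Sciences, which has a lower base rate.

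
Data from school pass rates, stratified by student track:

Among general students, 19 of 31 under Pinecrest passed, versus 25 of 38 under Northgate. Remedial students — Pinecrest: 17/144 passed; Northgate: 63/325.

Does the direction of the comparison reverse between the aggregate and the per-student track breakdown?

No

General: Pinecrest 19/31 = 61.3%, Northgate 25/38 = 65.8% → Northgate
Remedial: Pinecrest 17/144 = 11.8%, Northgate 63/325 = 19.4% → Northgate
Overall: Pinecrest 36/175 = 20.6%, Northgate 88/363 = 24.2% → Northgate
Northgate wins overall and in every student group — no reversal.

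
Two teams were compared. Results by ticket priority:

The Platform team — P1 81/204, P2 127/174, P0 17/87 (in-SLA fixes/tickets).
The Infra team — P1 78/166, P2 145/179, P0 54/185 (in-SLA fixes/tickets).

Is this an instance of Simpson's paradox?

P1: the Platform team 81/204 = 39.7%, the Infra team 78/166 = 47.0% → the Infra team
P2: the Platform team 127/174 = 73.0%, the Infra team 145/179 = 81.0% → the Infra team
P0: the Platform team 17/87 = 19.5%, the Infra team 54/185 = 29.2% → the Infra team
Overall: the Platform team 225/465 = 48.4%, the Infra team 277/530 = 52.3% → the Infra team
The Infra team wins overall and in every ticket group — no reversal.

No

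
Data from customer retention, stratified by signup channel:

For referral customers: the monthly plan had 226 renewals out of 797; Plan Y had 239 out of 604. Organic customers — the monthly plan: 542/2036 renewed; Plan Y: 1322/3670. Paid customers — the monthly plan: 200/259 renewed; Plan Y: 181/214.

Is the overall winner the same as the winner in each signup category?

Yes

Referral: the monthly plan 226/797 = 28.4%, Plan Y 239/604 = 39.6% → Plan Y
Organic: the monthly plan 542/2036 = 26.6%, Plan Y 1322/3670 = 36.0% → Plan Y
Paid: the monthly plan 200/259 = 77.2%, Plan Y 181/214 = 84.6% → Plan Y
Overall: the monthly plan 968/3092 = 31.3%, Plan Y 1742/4488 = 38.8% → Plan Y
Plan Y wins overall and in every signup group — no reversal.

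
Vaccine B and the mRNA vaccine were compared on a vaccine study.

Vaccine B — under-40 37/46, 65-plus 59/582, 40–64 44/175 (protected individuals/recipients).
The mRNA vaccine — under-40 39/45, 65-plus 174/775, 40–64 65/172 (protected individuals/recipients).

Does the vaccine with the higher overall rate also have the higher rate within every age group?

Under-40: Vaccine B 37/46 = 80.4%, the mRNA vaccine 39/45 = 86.7% → the mRNA vaccine
65-plus: Vaccine B 59/582 = 10.1%, the mRNA vaccine 174/775 = 22.5% → the mRNA vaccine
40–64: Vaccine B 44/175 = 25.1%, the mRNA vaccine 65/172 = 37.8% → the mRNA vaccine
Overall: Vaccine B 140/803 = 17.4%, the mRNA vaccine 278/992 = 28.0% → the mRNA vaccine
The mRNA vaccine wins overall and in every age group — no reversal.

Yes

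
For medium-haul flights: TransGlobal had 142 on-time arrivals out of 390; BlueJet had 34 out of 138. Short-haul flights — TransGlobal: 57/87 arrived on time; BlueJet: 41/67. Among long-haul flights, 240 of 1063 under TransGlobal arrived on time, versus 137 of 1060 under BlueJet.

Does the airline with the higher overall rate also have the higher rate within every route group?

Yes

Medium-haul: TransGlobal 142/390 = 36.4%, BlueJet 34/138 = 24.6% → TransGlobal
Short-haul: TransGlobal 57/87 = 65.5%, BlueJet 41/67 = 61.2% → TransGlobal
Long-haul: TransGlobal 240/1063 = 22.6%, BlueJet 137/1060 = 12.9% → TransGlobal
Overall: TransGlobal 439/1540 = 28.5%, BlueJet 212/1265 = 16.8% → TransGlobal
TransGlobal wins overall and in every route group — no reversal.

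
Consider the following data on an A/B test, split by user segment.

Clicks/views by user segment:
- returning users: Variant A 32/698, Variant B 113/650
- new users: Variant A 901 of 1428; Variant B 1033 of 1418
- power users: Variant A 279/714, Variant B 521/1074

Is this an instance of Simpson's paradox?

Returning users: Variant A 32/698 = 4.6%, Variant B 113/650 = 17.4% → Variant B
New users: Variant A 901/1428 = 63.1%, Variant B 1033/1418 = 72.8% → Variant B
Power users: Variant A 279/714 = 39.1%, Variant B 521/1074 = 48.5% → Variant B
Overall: Variant A 1212/2840 = 42.7%, Variant B 1667/3142 = 53.1% → Variant B
Variant B wins overall and in every user group — no reversal.

No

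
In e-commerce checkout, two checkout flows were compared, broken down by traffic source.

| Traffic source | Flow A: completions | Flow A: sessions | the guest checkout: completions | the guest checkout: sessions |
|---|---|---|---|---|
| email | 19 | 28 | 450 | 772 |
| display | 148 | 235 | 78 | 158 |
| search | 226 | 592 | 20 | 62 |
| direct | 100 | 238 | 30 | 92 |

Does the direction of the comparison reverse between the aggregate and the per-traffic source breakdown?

Email: Flow A 19/28 = 67.9%, the guest checkout 450/772 = 58.3% → Flow A
Display: Flow A 148/235 = 63.0%, the guest checkout 78/158 = 49.4% → Flow A
Search: Flow A 226/592 = 38.2%, the guest checkout 20/62 = 32.3% → Flow A
Direct: Flow A 100/238 = 42.0%, the guest checkout 30/92 = 32.6% → Flow A
Overall: Flow A 493/1093 = 45.1%, the guest checkout 578/1084 = 53.3% → the guest checkout
Flow A wins each traffic group but the guest checkout wins overall — the comparison reverses. Flow A's sessions skew toward search, which has a lower base rate.

Yes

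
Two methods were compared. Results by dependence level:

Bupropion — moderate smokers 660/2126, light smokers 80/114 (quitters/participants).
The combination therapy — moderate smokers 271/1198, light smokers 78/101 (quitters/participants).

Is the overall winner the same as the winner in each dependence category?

No

Moderate smokers: bupropion 660/2126 = 31.0%, the combination therapy 271/1198 = 22.6% → bupropion
Light smokers: bupropion 80/114 = 70.2%, the combination therapy 78/101 = 77.2% → the combination therapy
Overall: bupropion 740/2240 = 33.0%, the combination therapy 349/1299 = 26.9% → bupropion
Neither sweeps: bupropion wins 1 of 2 groups, the combination therapy wins 1. Bupropion wins overall but not every group — no Simpson reversal.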